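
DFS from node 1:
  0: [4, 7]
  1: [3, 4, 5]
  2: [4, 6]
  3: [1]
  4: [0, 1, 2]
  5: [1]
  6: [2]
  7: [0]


Visit 1, push [5, 4, 3]
Visit 3, push []
Visit 4, push [2, 0]
Visit 0, push [7]
Visit 7, push []
Visit 2, push [6]
Visit 6, push []
Visit 5, push []

DFS order: [1, 3, 4, 0, 7, 2, 6, 5]


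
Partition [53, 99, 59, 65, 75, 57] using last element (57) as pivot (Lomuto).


Pivot: 57
  53 <= 57: advance i (no swap)
Place pivot at 1: [53, 57, 59, 65, 75, 99]

Partitioned: [53, 57, 59, 65, 75, 99]


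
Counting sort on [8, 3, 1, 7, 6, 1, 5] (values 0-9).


Input: [8, 3, 1, 7, 6, 1, 5]
Counts: [0, 2, 0, 1, 0, 1, 1, 1, 1, 0]

Sorted: [1, 1, 3, 5, 6, 7, 8]


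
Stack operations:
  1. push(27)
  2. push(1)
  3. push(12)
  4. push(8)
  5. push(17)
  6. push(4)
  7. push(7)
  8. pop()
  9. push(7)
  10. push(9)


push(27) -> [27]
push(1) -> [27, 1]
push(12) -> [27, 1, 12]
push(8) -> [27, 1, 12, 8]
push(17) -> [27, 1, 12, 8, 17]
push(4) -> [27, 1, 12, 8, 17, 4]
push(7) -> [27, 1, 12, 8, 17, 4, 7]
pop()->7, [27, 1, 12, 8, 17, 4]
push(7) -> [27, 1, 12, 8, 17, 4, 7]
push(9) -> [27, 1, 12, 8, 17, 4, 7, 9]

Final stack: [27, 1, 12, 8, 17, 4, 7, 9]


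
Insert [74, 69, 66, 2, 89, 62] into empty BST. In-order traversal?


Insert 74: root
Insert 69: L from 74
Insert 66: L from 74 -> L from 69
Insert 2: L from 74 -> L from 69 -> L from 66
Insert 89: R from 74
Insert 62: L from 74 -> L from 69 -> L from 66 -> R from 2

In-order: [2, 62, 66, 69, 74, 89]


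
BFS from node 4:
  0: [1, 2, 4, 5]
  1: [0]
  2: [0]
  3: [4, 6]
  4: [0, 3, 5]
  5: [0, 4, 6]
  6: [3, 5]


Visit 4, enqueue [0, 3, 5]
Visit 0, enqueue [1, 2]
Visit 3, enqueue [6]
Visit 5, enqueue []
Visit 1, enqueue []
Visit 2, enqueue []
Visit 6, enqueue []

BFS order: [4, 0, 3, 5, 1, 2, 6]


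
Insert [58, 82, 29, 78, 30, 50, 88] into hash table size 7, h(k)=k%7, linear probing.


Insert 58: h=2 -> slot 2
Insert 82: h=5 -> slot 5
Insert 29: h=1 -> slot 1
Insert 78: h=1, 2 probes -> slot 3
Insert 30: h=2, 2 probes -> slot 4
Insert 50: h=1, 5 probes -> slot 6
Insert 88: h=4, 3 probes -> slot 0

Table: [88, 29, 58, 78, 30, 82, 50]


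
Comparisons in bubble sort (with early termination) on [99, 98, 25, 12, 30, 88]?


Algorithm: bubble sort (with early termination)
Input: [99, 98, 25, 12, 30, 88]
Sorted: [12, 25, 30, 88, 98, 99]

14


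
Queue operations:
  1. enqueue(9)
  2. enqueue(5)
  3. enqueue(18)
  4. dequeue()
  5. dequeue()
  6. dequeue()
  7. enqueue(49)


enqueue(9) -> [9]
enqueue(5) -> [9, 5]
enqueue(18) -> [9, 5, 18]
dequeue()->9, [5, 18]
dequeue()->5, [18]
dequeue()->18, []
enqueue(49) -> [49]

Final queue: [49]


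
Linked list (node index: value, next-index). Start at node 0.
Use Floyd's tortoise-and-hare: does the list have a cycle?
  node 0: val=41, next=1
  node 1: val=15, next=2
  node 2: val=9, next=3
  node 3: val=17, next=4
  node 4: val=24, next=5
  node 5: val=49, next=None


Floyd's tortoise (slow, +1) and hare (fast, +2):
  init: slow=0, fast=0
  step 1: slow=1, fast=2
  step 2: slow=2, fast=4
  step 3: fast 4->5->None, no cycle

Cycle: no


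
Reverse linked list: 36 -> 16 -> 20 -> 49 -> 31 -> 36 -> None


Step 1: curr=36, set curr.next=prev(None) | reversed so far: 36
Step 2: curr=16, set curr.next=prev(36) | reversed so far: 16 -> 36
Step 3: curr=20, set curr.next=prev(16) | reversed so far: 20 -> 16 -> 36
Step 4: curr=49, set curr.next=prev(20) | reversed so far: 49 -> 20 -> 16 -> 36
Step 5: curr=31, set curr.next=prev(49) | reversed so far: 31 -> 49 -> 20 -> 16 -> 36
Step 6: curr=36, set curr.next=prev(31) | reversed so far: 36 -> 31 -> 49 -> 20 -> 16 -> 36

36 -> 31 -> 49 -> 20 -> 16 -> 36 -> None


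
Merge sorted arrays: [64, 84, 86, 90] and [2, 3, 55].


Take 2 from B
Take 3 from B
Take 55 from B

Merged: [2, 3, 55, 64, 84, 86, 90]


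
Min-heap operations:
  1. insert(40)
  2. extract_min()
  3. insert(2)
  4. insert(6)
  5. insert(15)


insert(40) -> [40]
extract_min()->40, []
insert(2) -> [2]
insert(6) -> [2, 6]
insert(15) -> [2, 6, 15]

Final heap: [2, 6, 15]


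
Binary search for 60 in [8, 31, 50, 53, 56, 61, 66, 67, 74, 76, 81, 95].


Step 1: lo=0, hi=11, mid=5, val=61
Step 2: lo=0, hi=4, mid=2, val=50
Step 3: lo=3, hi=4, mid=3, val=53
Step 4: lo=4, hi=4, mid=4, val=56

Not found


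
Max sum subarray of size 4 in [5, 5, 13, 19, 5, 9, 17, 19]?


[0:4]: 42
[1:5]: 42
[2:6]: 46
[3:7]: 50
[4:8]: 50

Max: 50 at [3:7]


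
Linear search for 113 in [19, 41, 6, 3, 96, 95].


i=0: 19!=113
i=1: 41!=113
i=2: 6!=113
i=3: 3!=113
i=4: 96!=113
i=5: 95!=113

Not found, 6 comps


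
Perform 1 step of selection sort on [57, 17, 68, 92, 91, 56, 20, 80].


Initial: [57, 17, 68, 92, 91, 56, 20, 80]
Step 1: min=17 at 1
  Swap: [17, 57, 68, 92, 91, 56, 20, 80]

After 1 step: [17, 57, 68, 92, 91, 56, 20, 80]


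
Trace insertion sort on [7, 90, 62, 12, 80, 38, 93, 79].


Initial: [7, 90, 62, 12, 80, 38, 93, 79]
Insert 90: [7, 90, 62, 12, 80, 38, 93, 79]
Insert 62: [7, 62, 90, 12, 80, 38, 93, 79]
Insert 12: [7, 12, 62, 90, 80, 38, 93, 79]
Insert 80: [7, 12, 62, 80, 90, 38, 93, 79]
Insert 38: [7, 12, 38, 62, 80, 90, 93, 79]
Insert 93: [7, 12, 38, 62, 80, 90, 93, 79]
Insert 79: [7, 12, 38, 62, 79, 80, 90, 93]

Sorted: [7, 12, 38, 62, 79, 80, 90, 93]


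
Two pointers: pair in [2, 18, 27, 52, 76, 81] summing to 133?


lo=0(2)+hi=5(81)=83
lo=1(18)+hi=5(81)=99
lo=2(27)+hi=5(81)=108
lo=3(52)+hi=5(81)=133

Yes: 52+81=133


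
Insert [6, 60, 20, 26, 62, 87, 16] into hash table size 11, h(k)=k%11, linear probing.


Insert 6: h=6 -> slot 6
Insert 60: h=5 -> slot 5
Insert 20: h=9 -> slot 9
Insert 26: h=4 -> slot 4
Insert 62: h=7 -> slot 7
Insert 87: h=10 -> slot 10
Insert 16: h=5, 3 probes -> slot 8

Table: [None, None, None, None, 26, 60, 6, 62, 16, 20, 87]


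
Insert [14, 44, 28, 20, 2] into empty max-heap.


Insert 14: [14]
Insert 44: [44, 14]
Insert 28: [44, 14, 28]
Insert 20: [44, 20, 28, 14]
Insert 2: [44, 20, 28, 14, 2]

Final heap: [44, 20, 28, 14, 2]


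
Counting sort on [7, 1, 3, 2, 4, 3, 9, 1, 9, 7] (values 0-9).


Input: [7, 1, 3, 2, 4, 3, 9, 1, 9, 7]
Counts: [0, 2, 1, 2, 1, 0, 0, 2, 0, 2]

Sorted: [1, 1, 2, 3, 3, 4, 7, 7, 9, 9]


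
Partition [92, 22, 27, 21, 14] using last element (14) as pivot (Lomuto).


Pivot: 14
Place pivot at 0: [14, 22, 27, 21, 92]

Partitioned: [14, 22, 27, 21, 92]


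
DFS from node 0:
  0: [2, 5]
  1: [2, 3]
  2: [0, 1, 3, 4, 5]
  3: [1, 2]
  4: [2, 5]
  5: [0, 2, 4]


Visit 0, push [5, 2]
Visit 2, push [5, 4, 3, 1]
Visit 1, push [3]
Visit 3, push []
Visit 4, push [5]
Visit 5, push []

DFS order: [0, 2, 1, 3, 4, 5]


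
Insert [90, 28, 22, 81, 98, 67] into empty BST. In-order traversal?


Insert 90: root
Insert 28: L from 90
Insert 22: L from 90 -> L from 28
Insert 81: L from 90 -> R from 28
Insert 98: R from 90
Insert 67: L from 90 -> R from 28 -> L from 81

In-order: [22, 28, 67, 81, 90, 98]


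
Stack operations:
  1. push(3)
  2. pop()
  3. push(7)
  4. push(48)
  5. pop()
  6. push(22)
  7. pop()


push(3) -> [3]
pop()->3, []
push(7) -> [7]
push(48) -> [7, 48]
pop()->48, [7]
push(22) -> [7, 22]
pop()->22, [7]

Final stack: [7]


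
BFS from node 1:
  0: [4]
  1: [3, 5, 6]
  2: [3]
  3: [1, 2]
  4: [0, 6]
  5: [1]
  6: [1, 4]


Visit 1, enqueue [3, 5, 6]
Visit 3, enqueue [2]
Visit 5, enqueue []
Visit 6, enqueue [4]
Visit 2, enqueue []
Visit 4, enqueue [0]
Visit 0, enqueue []

BFS order: [1, 3, 5, 6, 2, 4, 0]


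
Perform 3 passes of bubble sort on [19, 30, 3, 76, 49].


Initial: [19, 30, 3, 76, 49]
Pass 1: [19, 3, 30, 49, 76] (2 swaps)
Pass 2: [3, 19, 30, 49, 76] (1 swaps)
Pass 3: [3, 19, 30, 49, 76] (0 swaps)

After 3 passes: [3, 19, 30, 49, 76]


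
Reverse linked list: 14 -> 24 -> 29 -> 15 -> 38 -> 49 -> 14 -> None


Step 1: curr=14, set curr.next=prev(None) | reversed so far: 14
Step 2: curr=24, set curr.next=prev(14) | reversed so far: 24 -> 14
Step 3: curr=29, set curr.next=prev(24) | reversed so far: 29 -> 24 -> 14
Step 4: curr=15, set curr.next=prev(29) | reversed so far: 15 -> 29 -> 24 -> 14
Step 5: curr=38, set curr.next=prev(15) | reversed so far: 38 -> 15 -> 29 -> 24 -> 14
Step 6: curr=49, set curr.next=prev(38) | reversed so far: 49 -> 38 -> 15 -> 29 -> 24 -> 14
Step 7: curr=14, set curr.next=prev(49) | reversed so far: 14 -> 49 -> 38 -> 15 -> 29 -> 24 -> 14

14 -> 49 -> 38 -> 15 -> 29 -> 24 -> 14 -> None


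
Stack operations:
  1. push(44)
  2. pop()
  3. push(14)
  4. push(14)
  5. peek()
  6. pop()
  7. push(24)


push(44) -> [44]
pop()->44, []
push(14) -> [14]
push(14) -> [14, 14]
peek()->14
pop()->14, [14]
push(24) -> [14, 24]

Final stack: [14, 24]


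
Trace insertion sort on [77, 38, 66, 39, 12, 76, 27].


Initial: [77, 38, 66, 39, 12, 76, 27]
Insert 38: [38, 77, 66, 39, 12, 76, 27]
Insert 66: [38, 66, 77, 39, 12, 76, 27]
Insert 39: [38, 39, 66, 77, 12, 76, 27]
Insert 12: [12, 38, 39, 66, 77, 76, 27]
Insert 76: [12, 38, 39, 66, 76, 77, 27]
Insert 27: [12, 27, 38, 39, 66, 76, 77]

Sorted: [12, 27, 38, 39, 66, 76, 77]


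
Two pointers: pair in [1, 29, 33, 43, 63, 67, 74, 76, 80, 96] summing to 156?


lo=0(1)+hi=9(96)=97
lo=1(29)+hi=9(96)=125
lo=2(33)+hi=9(96)=129
lo=3(43)+hi=9(96)=139
lo=4(63)+hi=9(96)=159
lo=4(63)+hi=8(80)=143
lo=5(67)+hi=8(80)=147
lo=6(74)+hi=8(80)=154
lo=7(76)+hi=8(80)=156

Yes: 76+80=156


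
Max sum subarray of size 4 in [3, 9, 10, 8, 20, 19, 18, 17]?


[0:4]: 30
[1:5]: 47
[2:6]: 57
[3:7]: 65
[4:8]: 74

Max: 74 at [4:8]


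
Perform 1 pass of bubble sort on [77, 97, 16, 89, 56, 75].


Initial: [77, 97, 16, 89, 56, 75]
Pass 1: [77, 16, 89, 56, 75, 97] (4 swaps)

After 1 pass: [77, 16, 89, 56, 75, 97]


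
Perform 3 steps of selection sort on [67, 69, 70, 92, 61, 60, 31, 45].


Initial: [67, 69, 70, 92, 61, 60, 31, 45]
Step 1: min=31 at 6
  Swap: [31, 69, 70, 92, 61, 60, 67, 45]
Step 2: min=45 at 7
  Swap: [31, 45, 70, 92, 61, 60, 67, 69]
Step 3: min=60 at 5
  Swap: [31, 45, 60, 92, 61, 70, 67, 69]

After 3 steps: [31, 45, 60, 92, 61, 70, 67, 69]


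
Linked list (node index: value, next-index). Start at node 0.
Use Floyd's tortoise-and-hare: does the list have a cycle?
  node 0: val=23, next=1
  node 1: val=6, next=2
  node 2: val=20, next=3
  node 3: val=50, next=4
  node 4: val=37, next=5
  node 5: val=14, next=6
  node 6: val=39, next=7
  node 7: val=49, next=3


Floyd's tortoise (slow, +1) and hare (fast, +2):
  init: slow=0, fast=0
  step 1: slow=1, fast=2
  step 2: slow=2, fast=4
  step 3: slow=3, fast=6
  step 4: slow=4, fast=3
  step 5: slow=5, fast=5
  slow == fast at node 5: cycle detected

Cycle: yes


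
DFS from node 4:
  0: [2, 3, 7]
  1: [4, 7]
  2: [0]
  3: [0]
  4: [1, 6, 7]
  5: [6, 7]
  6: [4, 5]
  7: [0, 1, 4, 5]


Visit 4, push [7, 6, 1]
Visit 1, push [7]
Visit 7, push [5, 0]
Visit 0, push [3, 2]
Visit 2, push []
Visit 3, push []
Visit 5, push [6]
Visit 6, push []

DFS order: [4, 1, 7, 0, 2, 3, 5, 6]


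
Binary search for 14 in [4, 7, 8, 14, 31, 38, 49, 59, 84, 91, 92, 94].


Step 1: lo=0, hi=11, mid=5, val=38
Step 2: lo=0, hi=4, mid=2, val=8
Step 3: lo=3, hi=4, mid=3, val=14

Found at index 3


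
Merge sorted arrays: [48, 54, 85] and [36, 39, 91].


Take 36 from B
Take 39 from B
Take 48 from A
Take 54 from A
Take 85 from A

Merged: [36, 39, 48, 54, 85, 91]


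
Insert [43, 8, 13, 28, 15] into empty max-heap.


Insert 43: [43]
Insert 8: [43, 8]
Insert 13: [43, 8, 13]
Insert 28: [43, 28, 13, 8]
Insert 15: [43, 28, 13, 8, 15]

Final heap: [43, 28, 13, 8, 15]


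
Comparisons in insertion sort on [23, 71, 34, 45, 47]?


Algorithm: insertion sort
Input: [23, 71, 34, 45, 47]
Sorted: [23, 34, 45, 47, 71]

7


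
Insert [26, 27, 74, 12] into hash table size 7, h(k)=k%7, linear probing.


Insert 26: h=5 -> slot 5
Insert 27: h=6 -> slot 6
Insert 74: h=4 -> slot 4
Insert 12: h=5, 2 probes -> slot 0

Table: [12, None, None, None, 74, 26, 27]


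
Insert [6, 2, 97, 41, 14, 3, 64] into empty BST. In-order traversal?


Insert 6: root
Insert 2: L from 6
Insert 97: R from 6
Insert 41: R from 6 -> L from 97
Insert 14: R from 6 -> L from 97 -> L from 41
Insert 3: L from 6 -> R from 2
Insert 64: R from 6 -> L from 97 -> R from 41

In-order: [2, 3, 6, 14, 41, 64, 97]


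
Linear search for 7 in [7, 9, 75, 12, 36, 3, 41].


i=0: 7==7 found!

Found at 0, 1 comps


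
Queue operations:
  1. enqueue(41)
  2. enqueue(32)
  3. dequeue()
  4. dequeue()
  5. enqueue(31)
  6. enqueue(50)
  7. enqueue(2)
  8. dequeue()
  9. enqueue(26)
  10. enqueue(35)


enqueue(41) -> [41]
enqueue(32) -> [41, 32]
dequeue()->41, [32]
dequeue()->32, []
enqueue(31) -> [31]
enqueue(50) -> [31, 50]
enqueue(2) -> [31, 50, 2]
dequeue()->31, [50, 2]
enqueue(26) -> [50, 2, 26]
enqueue(35) -> [50, 2, 26, 35]

Final queue: [50, 2, 26, 35]


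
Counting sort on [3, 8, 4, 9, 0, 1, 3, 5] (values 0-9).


Input: [3, 8, 4, 9, 0, 1, 3, 5]
Counts: [1, 1, 0, 2, 1, 1, 0, 0, 1, 1]

Sorted: [0, 1, 3, 3, 4, 5, 8, 9]


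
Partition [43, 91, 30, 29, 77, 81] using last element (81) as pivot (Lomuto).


Pivot: 81
  43 <= 81: advance i (no swap)
  30 <= 81: swap -> [43, 30, 91, 29, 77, 81]
  29 <= 81: swap -> [43, 30, 29, 91, 77, 81]
  77 <= 81: swap -> [43, 30, 29, 77, 91, 81]
Place pivot at 4: [43, 30, 29, 77, 81, 91]

Partitioned: [43, 30, 29, 77, 81, 91]


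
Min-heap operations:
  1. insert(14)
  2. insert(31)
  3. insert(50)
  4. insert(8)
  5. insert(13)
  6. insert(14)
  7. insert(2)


insert(14) -> [14]
insert(31) -> [14, 31]
insert(50) -> [14, 31, 50]
insert(8) -> [8, 14, 50, 31]
insert(13) -> [8, 13, 50, 31, 14]
insert(14) -> [8, 13, 14, 31, 14, 50]
insert(2) -> [2, 13, 8, 31, 14, 50, 14]

Final heap: [2, 13, 8, 31, 14, 50, 14]


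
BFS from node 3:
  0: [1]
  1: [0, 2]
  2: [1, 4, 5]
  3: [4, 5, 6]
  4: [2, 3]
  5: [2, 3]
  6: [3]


Visit 3, enqueue [4, 5, 6]
Visit 4, enqueue [2]
Visit 5, enqueue []
Visit 6, enqueue []
Visit 2, enqueue [1]
Visit 1, enqueue [0]
Visit 0, enqueue []

BFS order: [3, 4, 5, 6, 2, 1, 0]


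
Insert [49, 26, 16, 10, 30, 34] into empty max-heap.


Insert 49: [49]
Insert 26: [49, 26]
Insert 16: [49, 26, 16]
Insert 10: [49, 26, 16, 10]
Insert 30: [49, 30, 16, 10, 26]
Insert 34: [49, 30, 34, 10, 26, 16]

Final heap: [49, 30, 34, 10, 26, 16]


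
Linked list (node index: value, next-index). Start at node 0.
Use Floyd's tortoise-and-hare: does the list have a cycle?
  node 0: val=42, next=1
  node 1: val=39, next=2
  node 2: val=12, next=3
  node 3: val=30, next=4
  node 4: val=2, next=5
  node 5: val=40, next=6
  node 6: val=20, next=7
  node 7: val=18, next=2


Floyd's tortoise (slow, +1) and hare (fast, +2):
  init: slow=0, fast=0
  step 1: slow=1, fast=2
  step 2: slow=2, fast=4
  step 3: slow=3, fast=6
  step 4: slow=4, fast=2
  step 5: slow=5, fast=4
  step 6: slow=6, fast=6
  slow == fast at node 6: cycle detected

Cycle: yes


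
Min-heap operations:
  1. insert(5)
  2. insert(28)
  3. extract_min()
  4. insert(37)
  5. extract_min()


insert(5) -> [5]
insert(28) -> [5, 28]
extract_min()->5, [28]
insert(37) -> [28, 37]
extract_min()->28, [37]

Final heap: [37]


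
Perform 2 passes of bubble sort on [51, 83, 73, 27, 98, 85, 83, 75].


Initial: [51, 83, 73, 27, 98, 85, 83, 75]
Pass 1: [51, 73, 27, 83, 85, 83, 75, 98] (5 swaps)
Pass 2: [51, 27, 73, 83, 83, 75, 85, 98] (3 swaps)

After 2 passes: [51, 27, 73, 83, 83, 75, 85, 98]


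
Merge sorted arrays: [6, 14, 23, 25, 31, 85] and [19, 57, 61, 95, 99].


Take 6 from A
Take 14 from A
Take 19 from B
Take 23 from A
Take 25 from A
Take 31 from A
Take 57 from B
Take 61 from B
Take 85 from A

Merged: [6, 14, 19, 23, 25, 31, 57, 61, 85, 95, 99]


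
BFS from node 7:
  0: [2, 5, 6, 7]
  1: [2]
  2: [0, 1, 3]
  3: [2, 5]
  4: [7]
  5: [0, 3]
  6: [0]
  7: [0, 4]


Visit 7, enqueue [0, 4]
Visit 0, enqueue [2, 5, 6]
Visit 4, enqueue []
Visit 2, enqueue [1, 3]
Visit 5, enqueue []
Visit 6, enqueue []
Visit 1, enqueue []
Visit 3, enqueue []

BFS order: [7, 0, 4, 2, 5, 6, 1, 3]


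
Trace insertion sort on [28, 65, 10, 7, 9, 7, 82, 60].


Initial: [28, 65, 10, 7, 9, 7, 82, 60]
Insert 65: [28, 65, 10, 7, 9, 7, 82, 60]
Insert 10: [10, 28, 65, 7, 9, 7, 82, 60]
Insert 7: [7, 10, 28, 65, 9, 7, 82, 60]
Insert 9: [7, 9, 10, 28, 65, 7, 82, 60]
Insert 7: [7, 7, 9, 10, 28, 65, 82, 60]
Insert 82: [7, 7, 9, 10, 28, 65, 82, 60]
Insert 60: [7, 7, 9, 10, 28, 60, 65, 82]

Sorted: [7, 7, 9, 10, 28, 60, 65, 82]


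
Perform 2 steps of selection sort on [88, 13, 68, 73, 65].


Initial: [88, 13, 68, 73, 65]
Step 1: min=13 at 1
  Swap: [13, 88, 68, 73, 65]
Step 2: min=65 at 4
  Swap: [13, 65, 68, 73, 88]

After 2 steps: [13, 65, 68, 73, 88]


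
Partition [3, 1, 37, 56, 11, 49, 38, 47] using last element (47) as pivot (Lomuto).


Pivot: 47
  3 <= 47: advance i (no swap)
  1 <= 47: advance i (no swap)
  37 <= 47: advance i (no swap)
  11 <= 47: swap -> [3, 1, 37, 11, 56, 49, 38, 47]
  38 <= 47: swap -> [3, 1, 37, 11, 38, 49, 56, 47]
Place pivot at 5: [3, 1, 37, 11, 38, 47, 56, 49]

Partitioned: [3, 1, 37, 11, 38, 47, 56, 49]


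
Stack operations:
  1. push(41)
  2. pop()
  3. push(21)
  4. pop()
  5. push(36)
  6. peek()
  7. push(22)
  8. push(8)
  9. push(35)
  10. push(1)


push(41) -> [41]
pop()->41, []
push(21) -> [21]
pop()->21, []
push(36) -> [36]
peek()->36
push(22) -> [36, 22]
push(8) -> [36, 22, 8]
push(35) -> [36, 22, 8, 35]
push(1) -> [36, 22, 8, 35, 1]

Final stack: [36, 22, 8, 35, 1]


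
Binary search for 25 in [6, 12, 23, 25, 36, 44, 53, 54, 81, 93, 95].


Step 1: lo=0, hi=10, mid=5, val=44
Step 2: lo=0, hi=4, mid=2, val=23
Step 3: lo=3, hi=4, mid=3, val=25

Found at index 3


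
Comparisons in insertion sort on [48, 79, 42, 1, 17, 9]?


Algorithm: insertion sort
Input: [48, 79, 42, 1, 17, 9]
Sorted: [1, 9, 17, 42, 48, 79]

15


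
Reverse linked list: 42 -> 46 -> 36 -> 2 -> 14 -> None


Step 1: curr=42, set curr.next=prev(None) | reversed so far: 42
Step 2: curr=46, set curr.next=prev(42) | reversed so far: 46 -> 42
Step 3: curr=36, set curr.next=prev(46) | reversed so far: 36 -> 46 -> 42
Step 4: curr=2, set curr.next=prev(36) | reversed so far: 2 -> 36 -> 46 -> 42
Step 5: curr=14, set curr.next=prev(2) | reversed so far: 14 -> 2 -> 36 -> 46 -> 42

14 -> 2 -> 36 -> 46 -> 42 -> None


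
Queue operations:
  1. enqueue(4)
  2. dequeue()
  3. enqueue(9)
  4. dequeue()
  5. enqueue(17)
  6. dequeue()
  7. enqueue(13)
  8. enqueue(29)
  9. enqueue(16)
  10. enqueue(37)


enqueue(4) -> [4]
dequeue()->4, []
enqueue(9) -> [9]
dequeue()->9, []
enqueue(17) -> [17]
dequeue()->17, []
enqueue(13) -> [13]
enqueue(29) -> [13, 29]
enqueue(16) -> [13, 29, 16]
enqueue(37) -> [13, 29, 16, 37]

Final queue: [13, 29, 16, 37]


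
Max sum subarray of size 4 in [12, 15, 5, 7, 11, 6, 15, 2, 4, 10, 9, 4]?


[0:4]: 39
[1:5]: 38
[2:6]: 29
[3:7]: 39
[4:8]: 34
[5:9]: 27
[6:10]: 31
[7:11]: 25
[8:12]: 27

Max: 39 at [0:4]


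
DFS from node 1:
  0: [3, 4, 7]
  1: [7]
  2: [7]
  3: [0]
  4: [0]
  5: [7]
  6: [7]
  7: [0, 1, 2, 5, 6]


Visit 1, push [7]
Visit 7, push [6, 5, 2, 0]
Visit 0, push [4, 3]
Visit 3, push []
Visit 4, push []
Visit 2, push []
Visit 5, push []
Visit 6, push []

DFS order: [1, 7, 0, 3, 4, 2, 5, 6]


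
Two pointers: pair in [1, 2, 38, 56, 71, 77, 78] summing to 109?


lo=0(1)+hi=6(78)=79
lo=1(2)+hi=6(78)=80
lo=2(38)+hi=6(78)=116
lo=2(38)+hi=5(77)=115
lo=2(38)+hi=4(71)=109

Yes: 38+71=109


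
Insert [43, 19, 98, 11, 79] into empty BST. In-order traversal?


Insert 43: root
Insert 19: L from 43
Insert 98: R from 43
Insert 11: L from 43 -> L from 19
Insert 79: R from 43 -> L from 98

In-order: [11, 19, 43, 79, 98]


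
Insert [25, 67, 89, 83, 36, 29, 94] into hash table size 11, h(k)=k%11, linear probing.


Insert 25: h=3 -> slot 3
Insert 67: h=1 -> slot 1
Insert 89: h=1, 1 probes -> slot 2
Insert 83: h=6 -> slot 6
Insert 36: h=3, 1 probes -> slot 4
Insert 29: h=7 -> slot 7
Insert 94: h=6, 2 probes -> slot 8

Table: [None, 67, 89, 25, 36, None, 83, 29, 94, None, None]


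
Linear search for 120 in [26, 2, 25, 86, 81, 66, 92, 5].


i=0: 26!=120
i=1: 2!=120
i=2: 25!=120
i=3: 86!=120
i=4: 81!=120
i=5: 66!=120
i=6: 92!=120
i=7: 5!=120

Not found, 8 comps


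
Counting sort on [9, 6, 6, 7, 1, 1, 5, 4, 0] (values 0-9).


Input: [9, 6, 6, 7, 1, 1, 5, 4, 0]
Counts: [1, 2, 0, 0, 1, 1, 2, 1, 0, 1]

Sorted: [0, 1, 1, 4, 5, 6, 6, 7, 9]


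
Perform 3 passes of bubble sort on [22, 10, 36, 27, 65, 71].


Initial: [22, 10, 36, 27, 65, 71]
Pass 1: [10, 22, 27, 36, 65, 71] (2 swaps)
Pass 2: [10, 22, 27, 36, 65, 71] (0 swaps)
Pass 3: [10, 22, 27, 36, 65, 71] (0 swaps)

After 3 passes: [10, 22, 27, 36, 65, 71]


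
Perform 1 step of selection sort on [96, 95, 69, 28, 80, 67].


Initial: [96, 95, 69, 28, 80, 67]
Step 1: min=28 at 3
  Swap: [28, 95, 69, 96, 80, 67]

After 1 step: [28, 95, 69, 96, 80, 67]


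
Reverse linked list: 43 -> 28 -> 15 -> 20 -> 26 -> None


Step 1: curr=43, set curr.next=prev(None) | reversed so far: 43
Step 2: curr=28, set curr.next=prev(43) | reversed so far: 28 -> 43
Step 3: curr=15, set curr.next=prev(28) | reversed so far: 15 -> 28 -> 43
Step 4: curr=20, set curr.next=prev(15) | reversed so far: 20 -> 15 -> 28 -> 43
Step 5: curr=26, set curr.next=prev(20) | reversed so far: 26 -> 20 -> 15 -> 28 -> 43

26 -> 20 -> 15 -> 28 -> 43 -> None


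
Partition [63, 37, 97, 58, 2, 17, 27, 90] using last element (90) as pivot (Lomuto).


Pivot: 90
  63 <= 90: advance i (no swap)
  37 <= 90: advance i (no swap)
  58 <= 90: swap -> [63, 37, 58, 97, 2, 17, 27, 90]
  2 <= 90: swap -> [63, 37, 58, 2, 97, 17, 27, 90]
  17 <= 90: swap -> [63, 37, 58, 2, 17, 97, 27, 90]
  27 <= 90: swap -> [63, 37, 58, 2, 17, 27, 97, 90]
Place pivot at 6: [63, 37, 58, 2, 17, 27, 90, 97]

Partitioned: [63, 37, 58, 2, 17, 27, 90, 97]


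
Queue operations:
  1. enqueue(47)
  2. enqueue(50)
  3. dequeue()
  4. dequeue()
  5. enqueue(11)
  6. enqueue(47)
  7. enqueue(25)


enqueue(47) -> [47]
enqueue(50) -> [47, 50]
dequeue()->47, [50]
dequeue()->50, []
enqueue(11) -> [11]
enqueue(47) -> [11, 47]
enqueue(25) -> [11, 47, 25]

Final queue: [11, 47, 25]


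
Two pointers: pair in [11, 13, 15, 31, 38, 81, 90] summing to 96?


lo=0(11)+hi=6(90)=101
lo=0(11)+hi=5(81)=92
lo=1(13)+hi=5(81)=94
lo=2(15)+hi=5(81)=96

Yes: 15+81=96


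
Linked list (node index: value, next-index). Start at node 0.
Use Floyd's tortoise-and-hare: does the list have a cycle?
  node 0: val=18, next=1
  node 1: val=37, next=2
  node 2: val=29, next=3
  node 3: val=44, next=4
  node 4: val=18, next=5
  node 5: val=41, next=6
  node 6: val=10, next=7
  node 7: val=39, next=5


Floyd's tortoise (slow, +1) and hare (fast, +2):
  init: slow=0, fast=0
  step 1: slow=1, fast=2
  step 2: slow=2, fast=4
  step 3: slow=3, fast=6
  step 4: slow=4, fast=5
  step 5: slow=5, fast=7
  step 6: slow=6, fast=6
  slow == fast at node 6: cycle detected

Cycle: yes


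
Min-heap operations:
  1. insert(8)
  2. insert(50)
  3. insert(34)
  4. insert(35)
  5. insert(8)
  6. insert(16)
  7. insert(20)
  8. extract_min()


insert(8) -> [8]
insert(50) -> [8, 50]
insert(34) -> [8, 50, 34]
insert(35) -> [8, 35, 34, 50]
insert(8) -> [8, 8, 34, 50, 35]
insert(16) -> [8, 8, 16, 50, 35, 34]
insert(20) -> [8, 8, 16, 50, 35, 34, 20]
extract_min()->8, [8, 20, 16, 50, 35, 34]

Final heap: [8, 20, 16, 50, 35, 34]


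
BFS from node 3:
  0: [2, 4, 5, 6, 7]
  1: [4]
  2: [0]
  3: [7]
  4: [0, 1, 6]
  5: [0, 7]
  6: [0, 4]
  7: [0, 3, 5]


Visit 3, enqueue [7]
Visit 7, enqueue [0, 5]
Visit 0, enqueue [2, 4, 6]
Visit 5, enqueue []
Visit 2, enqueue []
Visit 4, enqueue [1]
Visit 6, enqueue []
Visit 1, enqueue []

BFS order: [3, 7, 0, 5, 2, 4, 6, 1]


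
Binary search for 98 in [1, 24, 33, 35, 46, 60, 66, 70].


Step 1: lo=0, hi=7, mid=3, val=35
Step 2: lo=4, hi=7, mid=5, val=60
Step 3: lo=6, hi=7, mid=6, val=66
Step 4: lo=7, hi=7, mid=7, val=70

Not found


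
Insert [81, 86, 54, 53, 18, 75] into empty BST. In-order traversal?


Insert 81: root
Insert 86: R from 81
Insert 54: L from 81
Insert 53: L from 81 -> L from 54
Insert 18: L from 81 -> L from 54 -> L from 53
Insert 75: L from 81 -> R from 54

In-order: [18, 53, 54, 75, 81, 86]


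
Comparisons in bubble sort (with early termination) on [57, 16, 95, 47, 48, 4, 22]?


Algorithm: bubble sort (with early termination)
Input: [57, 16, 95, 47, 48, 4, 22]
Sorted: [4, 16, 22, 47, 48, 57, 95]

21


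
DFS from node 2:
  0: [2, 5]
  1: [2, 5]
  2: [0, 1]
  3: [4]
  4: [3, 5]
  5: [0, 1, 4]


Visit 2, push [1, 0]
Visit 0, push [5]
Visit 5, push [4, 1]
Visit 1, push []
Visit 4, push [3]
Visit 3, push []

DFS order: [2, 0, 5, 1, 4, 3]


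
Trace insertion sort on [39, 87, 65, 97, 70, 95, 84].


Initial: [39, 87, 65, 97, 70, 95, 84]
Insert 87: [39, 87, 65, 97, 70, 95, 84]
Insert 65: [39, 65, 87, 97, 70, 95, 84]
Insert 97: [39, 65, 87, 97, 70, 95, 84]
Insert 70: [39, 65, 70, 87, 97, 95, 84]
Insert 95: [39, 65, 70, 87, 95, 97, 84]
Insert 84: [39, 65, 70, 84, 87, 95, 97]

Sorted: [39, 65, 70, 84, 87, 95, 97]


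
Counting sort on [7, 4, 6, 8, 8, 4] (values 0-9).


Input: [7, 4, 6, 8, 8, 4]
Counts: [0, 0, 0, 0, 2, 0, 1, 1, 2, 0]

Sorted: [4, 4, 6, 7, 8, 8]


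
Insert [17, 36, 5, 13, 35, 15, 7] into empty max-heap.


Insert 17: [17]
Insert 36: [36, 17]
Insert 5: [36, 17, 5]
Insert 13: [36, 17, 5, 13]
Insert 35: [36, 35, 5, 13, 17]
Insert 15: [36, 35, 15, 13, 17, 5]
Insert 7: [36, 35, 15, 13, 17, 5, 7]

Final heap: [36, 35, 15, 13, 17, 5, 7]


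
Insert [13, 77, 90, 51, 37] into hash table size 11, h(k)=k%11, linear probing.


Insert 13: h=2 -> slot 2
Insert 77: h=0 -> slot 0
Insert 90: h=2, 1 probes -> slot 3
Insert 51: h=7 -> slot 7
Insert 37: h=4 -> slot 4

Table: [77, None, 13, 90, 37, None, None, 51, None, None, None]


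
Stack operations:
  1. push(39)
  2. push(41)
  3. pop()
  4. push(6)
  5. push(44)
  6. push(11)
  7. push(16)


push(39) -> [39]
push(41) -> [39, 41]
pop()->41, [39]
push(6) -> [39, 6]
push(44) -> [39, 6, 44]
push(11) -> [39, 6, 44, 11]
push(16) -> [39, 6, 44, 11, 16]

Final stack: [39, 6, 44, 11, 16]


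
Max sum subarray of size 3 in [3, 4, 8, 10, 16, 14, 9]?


[0:3]: 15
[1:4]: 22
[2:5]: 34
[3:6]: 40
[4:7]: 39

Max: 40 at [3:6]


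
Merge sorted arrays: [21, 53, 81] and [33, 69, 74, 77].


Take 21 from A
Take 33 from B
Take 53 from A
Take 69 from B
Take 74 from B
Take 77 from B

Merged: [21, 33, 53, 69, 74, 77, 81]


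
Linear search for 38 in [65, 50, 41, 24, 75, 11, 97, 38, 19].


i=0: 65!=38
i=1: 50!=38
i=2: 41!=38
i=3: 24!=38
i=4: 75!=38
i=5: 11!=38
i=6: 97!=38
i=7: 38==38 found!

Found at 7, 8 comps


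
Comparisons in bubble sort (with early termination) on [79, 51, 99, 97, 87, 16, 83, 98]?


Algorithm: bubble sort (with early termination)
Input: [79, 51, 99, 97, 87, 16, 83, 98]
Sorted: [16, 51, 79, 83, 87, 97, 98, 99]

27


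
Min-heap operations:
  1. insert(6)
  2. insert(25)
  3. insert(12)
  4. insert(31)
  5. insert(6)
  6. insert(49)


insert(6) -> [6]
insert(25) -> [6, 25]
insert(12) -> [6, 25, 12]
insert(31) -> [6, 25, 12, 31]
insert(6) -> [6, 6, 12, 31, 25]
insert(49) -> [6, 6, 12, 31, 25, 49]

Final heap: [6, 6, 12, 31, 25, 49]


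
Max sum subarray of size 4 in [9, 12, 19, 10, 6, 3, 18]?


[0:4]: 50
[1:5]: 47
[2:6]: 38
[3:7]: 37

Max: 50 at [0:4]


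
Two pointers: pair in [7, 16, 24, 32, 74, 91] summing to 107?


lo=0(7)+hi=5(91)=98
lo=1(16)+hi=5(91)=107

Yes: 16+91=107


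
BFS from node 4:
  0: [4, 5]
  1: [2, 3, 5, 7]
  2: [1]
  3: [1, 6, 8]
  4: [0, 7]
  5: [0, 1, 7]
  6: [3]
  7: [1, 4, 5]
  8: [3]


Visit 4, enqueue [0, 7]
Visit 0, enqueue [5]
Visit 7, enqueue [1]
Visit 5, enqueue []
Visit 1, enqueue [2, 3]
Visit 2, enqueue []
Visit 3, enqueue [6, 8]
Visit 6, enqueue []
Visit 8, enqueue []

BFS order: [4, 0, 7, 5, 1, 2, 3, 6, 8]


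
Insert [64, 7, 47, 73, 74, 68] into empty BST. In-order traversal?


Insert 64: root
Insert 7: L from 64
Insert 47: L from 64 -> R from 7
Insert 73: R from 64
Insert 74: R from 64 -> R from 73
Insert 68: R from 64 -> L from 73

In-order: [7, 47, 64, 68, 73, 74]


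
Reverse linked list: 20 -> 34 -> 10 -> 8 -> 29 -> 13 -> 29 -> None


Step 1: curr=20, set curr.next=prev(None) | reversed so far: 20
Step 2: curr=34, set curr.next=prev(20) | reversed so far: 34 -> 20
Step 3: curr=10, set curr.next=prev(34) | reversed so far: 10 -> 34 -> 20
Step 4: curr=8, set curr.next=prev(10) | reversed so far: 8 -> 10 -> 34 -> 20
Step 5: curr=29, set curr.next=prev(8) | reversed so far: 29 -> 8 -> 10 -> 34 -> 20
Step 6: curr=13, set curr.next=prev(29) | reversed so far: 13 -> 29 -> 8 -> 10 -> 34 -> 20
Step 7: curr=29, set curr.next=prev(13) | reversed so far: 29 -> 13 -> 29 -> 8 -> 10 -> 34 -> 20

29 -> 13 -> 29 -> 8 -> 10 -> 34 -> 20 -> None


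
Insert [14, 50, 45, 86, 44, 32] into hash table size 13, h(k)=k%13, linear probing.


Insert 14: h=1 -> slot 1
Insert 50: h=11 -> slot 11
Insert 45: h=6 -> slot 6
Insert 86: h=8 -> slot 8
Insert 44: h=5 -> slot 5
Insert 32: h=6, 1 probes -> slot 7

Table: [None, 14, None, None, None, 44, 45, 32, 86, None, None, 50, None]


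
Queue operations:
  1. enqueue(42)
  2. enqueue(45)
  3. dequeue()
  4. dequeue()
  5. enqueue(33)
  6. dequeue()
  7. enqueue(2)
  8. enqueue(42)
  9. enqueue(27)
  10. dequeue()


enqueue(42) -> [42]
enqueue(45) -> [42, 45]
dequeue()->42, [45]
dequeue()->45, []
enqueue(33) -> [33]
dequeue()->33, []
enqueue(2) -> [2]
enqueue(42) -> [2, 42]
enqueue(27) -> [2, 42, 27]
dequeue()->2, [42, 27]

Final queue: [42, 27]


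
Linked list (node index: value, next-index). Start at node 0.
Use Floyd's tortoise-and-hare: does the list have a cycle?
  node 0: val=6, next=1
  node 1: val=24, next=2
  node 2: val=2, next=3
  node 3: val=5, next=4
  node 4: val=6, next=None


Floyd's tortoise (slow, +1) and hare (fast, +2):
  init: slow=0, fast=0
  step 1: slow=1, fast=2
  step 2: slow=2, fast=4
  step 3: fast -> None, no cycle

Cycle: no


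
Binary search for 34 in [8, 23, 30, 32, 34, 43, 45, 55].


Step 1: lo=0, hi=7, mid=3, val=32
Step 2: lo=4, hi=7, mid=5, val=43
Step 3: lo=4, hi=4, mid=4, val=34

Found at index 4


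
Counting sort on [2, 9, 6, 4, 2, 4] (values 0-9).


Input: [2, 9, 6, 4, 2, 4]
Counts: [0, 0, 2, 0, 2, 0, 1, 0, 0, 1]

Sorted: [2, 2, 4, 4, 6, 9]


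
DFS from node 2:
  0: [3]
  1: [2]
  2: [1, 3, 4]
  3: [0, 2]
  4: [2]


Visit 2, push [4, 3, 1]
Visit 1, push []
Visit 3, push [0]
Visit 0, push []
Visit 4, push []

DFS order: [2, 1, 3, 0, 4]


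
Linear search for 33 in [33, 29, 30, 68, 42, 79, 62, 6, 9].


i=0: 33==33 found!

Found at 0, 1 comps


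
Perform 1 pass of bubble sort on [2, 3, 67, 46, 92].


Initial: [2, 3, 67, 46, 92]
Pass 1: [2, 3, 46, 67, 92] (1 swaps)

After 1 pass: [2, 3, 46, 67, 92]


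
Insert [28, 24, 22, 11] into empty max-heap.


Insert 28: [28]
Insert 24: [28, 24]
Insert 22: [28, 24, 22]
Insert 11: [28, 24, 22, 11]

Final heap: [28, 24, 22, 11]


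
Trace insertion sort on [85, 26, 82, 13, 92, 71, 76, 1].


Initial: [85, 26, 82, 13, 92, 71, 76, 1]
Insert 26: [26, 85, 82, 13, 92, 71, 76, 1]
Insert 82: [26, 82, 85, 13, 92, 71, 76, 1]
Insert 13: [13, 26, 82, 85, 92, 71, 76, 1]
Insert 92: [13, 26, 82, 85, 92, 71, 76, 1]
Insert 71: [13, 26, 71, 82, 85, 92, 76, 1]
Insert 76: [13, 26, 71, 76, 82, 85, 92, 1]
Insert 1: [1, 13, 26, 71, 76, 82, 85, 92]

Sorted: [1, 13, 26, 71, 76, 82, 85, 92]


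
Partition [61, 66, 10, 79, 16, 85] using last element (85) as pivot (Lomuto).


Pivot: 85
  61 <= 85: advance i (no swap)
  66 <= 85: advance i (no swap)
  10 <= 85: advance i (no swap)
  79 <= 85: advance i (no swap)
  16 <= 85: advance i (no swap)
Place pivot at 5: [61, 66, 10, 79, 16, 85]

Partitioned: [61, 66, 10, 79, 16, 85]


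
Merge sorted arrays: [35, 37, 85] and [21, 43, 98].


Take 21 from B
Take 35 from A
Take 37 from A
Take 43 from B
Take 85 from A

Merged: [21, 35, 37, 43, 85, 98]


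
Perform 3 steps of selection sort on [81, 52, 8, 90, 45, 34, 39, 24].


Initial: [81, 52, 8, 90, 45, 34, 39, 24]
Step 1: min=8 at 2
  Swap: [8, 52, 81, 90, 45, 34, 39, 24]
Step 2: min=24 at 7
  Swap: [8, 24, 81, 90, 45, 34, 39, 52]
Step 3: min=34 at 5
  Swap: [8, 24, 34, 90, 45, 81, 39, 52]

After 3 steps: [8, 24, 34, 90, 45, 81, 39, 52]


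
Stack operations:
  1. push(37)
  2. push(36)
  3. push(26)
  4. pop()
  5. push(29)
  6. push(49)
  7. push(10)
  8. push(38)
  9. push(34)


push(37) -> [37]
push(36) -> [37, 36]
push(26) -> [37, 36, 26]
pop()->26, [37, 36]
push(29) -> [37, 36, 29]
push(49) -> [37, 36, 29, 49]
push(10) -> [37, 36, 29, 49, 10]
push(38) -> [37, 36, 29, 49, 10, 38]
push(34) -> [37, 36, 29, 49, 10, 38, 34]

Final stack: [37, 36, 29, 49, 10, 38, 34]


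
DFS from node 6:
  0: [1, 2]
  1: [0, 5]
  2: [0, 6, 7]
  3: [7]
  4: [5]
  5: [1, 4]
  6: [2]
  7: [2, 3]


Visit 6, push [2]
Visit 2, push [7, 0]
Visit 0, push [1]
Visit 1, push [5]
Visit 5, push [4]
Visit 4, push []
Visit 7, push [3]
Visit 3, push []

DFS order: [6, 2, 0, 1, 5, 4, 7, 3]


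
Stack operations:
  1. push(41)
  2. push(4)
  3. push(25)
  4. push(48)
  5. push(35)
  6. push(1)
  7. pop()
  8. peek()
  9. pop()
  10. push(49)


push(41) -> [41]
push(4) -> [41, 4]
push(25) -> [41, 4, 25]
push(48) -> [41, 4, 25, 48]
push(35) -> [41, 4, 25, 48, 35]
push(1) -> [41, 4, 25, 48, 35, 1]
pop()->1, [41, 4, 25, 48, 35]
peek()->35
pop()->35, [41, 4, 25, 48]
push(49) -> [41, 4, 25, 48, 49]

Final stack: [41, 4, 25, 48, 49]


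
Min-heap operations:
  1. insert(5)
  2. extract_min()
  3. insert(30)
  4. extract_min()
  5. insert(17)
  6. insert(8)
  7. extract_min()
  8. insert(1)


insert(5) -> [5]
extract_min()->5, []
insert(30) -> [30]
extract_min()->30, []
insert(17) -> [17]
insert(8) -> [8, 17]
extract_min()->8, [17]
insert(1) -> [1, 17]

Final heap: [1, 17]


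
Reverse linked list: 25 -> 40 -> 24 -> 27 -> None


Step 1: curr=25, set curr.next=prev(None) | reversed so far: 25
Step 2: curr=40, set curr.next=prev(25) | reversed so far: 40 -> 25
Step 3: curr=24, set curr.next=prev(40) | reversed so far: 24 -> 40 -> 25
Step 4: curr=27, set curr.next=prev(24) | reversed so far: 27 -> 24 -> 40 -> 25

27 -> 24 -> 40 -> 25 -> None


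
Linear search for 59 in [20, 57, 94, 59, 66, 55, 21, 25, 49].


i=0: 20!=59
i=1: 57!=59
i=2: 94!=59
i=3: 59==59 found!

Found at 3, 4 comps


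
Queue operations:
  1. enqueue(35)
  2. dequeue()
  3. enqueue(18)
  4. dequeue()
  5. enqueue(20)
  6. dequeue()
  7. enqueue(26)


enqueue(35) -> [35]
dequeue()->35, []
enqueue(18) -> [18]
dequeue()->18, []
enqueue(20) -> [20]
dequeue()->20, []
enqueue(26) -> [26]

Final queue: [26]


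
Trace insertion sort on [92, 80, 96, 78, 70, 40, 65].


Initial: [92, 80, 96, 78, 70, 40, 65]
Insert 80: [80, 92, 96, 78, 70, 40, 65]
Insert 96: [80, 92, 96, 78, 70, 40, 65]
Insert 78: [78, 80, 92, 96, 70, 40, 65]
Insert 70: [70, 78, 80, 92, 96, 40, 65]
Insert 40: [40, 70, 78, 80, 92, 96, 65]
Insert 65: [40, 65, 70, 78, 80, 92, 96]

Sorted: [40, 65, 70, 78, 80, 92, 96]


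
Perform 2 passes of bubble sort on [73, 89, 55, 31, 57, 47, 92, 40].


Initial: [73, 89, 55, 31, 57, 47, 92, 40]
Pass 1: [73, 55, 31, 57, 47, 89, 40, 92] (5 swaps)
Pass 2: [55, 31, 57, 47, 73, 40, 89, 92] (5 swaps)

After 2 passes: [55, 31, 57, 47, 73, 40, 89, 92]


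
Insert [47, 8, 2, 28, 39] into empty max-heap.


Insert 47: [47]
Insert 8: [47, 8]
Insert 2: [47, 8, 2]
Insert 28: [47, 28, 2, 8]
Insert 39: [47, 39, 2, 8, 28]

Final heap: [47, 39, 2, 8, 28]


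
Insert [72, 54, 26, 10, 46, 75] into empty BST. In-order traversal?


Insert 72: root
Insert 54: L from 72
Insert 26: L from 72 -> L from 54
Insert 10: L from 72 -> L from 54 -> L from 26
Insert 46: L from 72 -> L from 54 -> R from 26
Insert 75: R from 72

In-order: [10, 26, 46, 54, 72, 75]


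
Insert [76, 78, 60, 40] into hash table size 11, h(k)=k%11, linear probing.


Insert 76: h=10 -> slot 10
Insert 78: h=1 -> slot 1
Insert 60: h=5 -> slot 5
Insert 40: h=7 -> slot 7

Table: [None, 78, None, None, None, 60, None, 40, None, None, 76]


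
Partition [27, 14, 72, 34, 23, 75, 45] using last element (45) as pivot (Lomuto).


Pivot: 45
  27 <= 45: advance i (no swap)
  14 <= 45: advance i (no swap)
  34 <= 45: swap -> [27, 14, 34, 72, 23, 75, 45]
  23 <= 45: swap -> [27, 14, 34, 23, 72, 75, 45]
Place pivot at 4: [27, 14, 34, 23, 45, 75, 72]

Partitioned: [27, 14, 34, 23, 45, 75, 72]


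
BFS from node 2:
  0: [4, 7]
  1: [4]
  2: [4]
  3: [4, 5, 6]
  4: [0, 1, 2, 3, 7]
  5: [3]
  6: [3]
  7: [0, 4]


Visit 2, enqueue [4]
Visit 4, enqueue [0, 1, 3, 7]
Visit 0, enqueue []
Visit 1, enqueue []
Visit 3, enqueue [5, 6]
Visit 7, enqueue []
Visit 5, enqueue []
Visit 6, enqueue []

BFS order: [2, 4, 0, 1, 3, 7, 5, 6]


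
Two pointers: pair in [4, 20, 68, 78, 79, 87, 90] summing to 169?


lo=0(4)+hi=6(90)=94
lo=1(20)+hi=6(90)=110
lo=2(68)+hi=6(90)=158
lo=3(78)+hi=6(90)=168
lo=4(79)+hi=6(90)=169

Yes: 79+90=169


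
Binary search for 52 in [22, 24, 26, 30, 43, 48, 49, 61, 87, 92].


Step 1: lo=0, hi=9, mid=4, val=43
Step 2: lo=5, hi=9, mid=7, val=61
Step 3: lo=5, hi=6, mid=5, val=48
Step 4: lo=6, hi=6, mid=6, val=49

Not found


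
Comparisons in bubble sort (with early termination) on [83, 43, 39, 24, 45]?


Algorithm: bubble sort (with early termination)
Input: [83, 43, 39, 24, 45]
Sorted: [24, 39, 43, 45, 83]

10


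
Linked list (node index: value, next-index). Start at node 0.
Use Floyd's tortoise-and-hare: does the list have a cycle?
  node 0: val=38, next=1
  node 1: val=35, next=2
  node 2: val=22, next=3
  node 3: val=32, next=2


Floyd's tortoise (slow, +1) and hare (fast, +2):
  init: slow=0, fast=0
  step 1: slow=1, fast=2
  step 2: slow=2, fast=2
  slow == fast at node 2: cycle detected

Cycle: yes


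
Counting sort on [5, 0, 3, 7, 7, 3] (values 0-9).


Input: [5, 0, 3, 7, 7, 3]
Counts: [1, 0, 0, 2, 0, 1, 0, 2, 0, 0]

Sorted: [0, 3, 3, 5, 7, 7]


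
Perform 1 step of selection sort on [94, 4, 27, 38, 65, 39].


Initial: [94, 4, 27, 38, 65, 39]
Step 1: min=4 at 1
  Swap: [4, 94, 27, 38, 65, 39]

After 1 step: [4, 94, 27, 38, 65, 39]


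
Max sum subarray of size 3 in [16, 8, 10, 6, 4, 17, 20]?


[0:3]: 34
[1:4]: 24
[2:5]: 20
[3:6]: 27
[4:7]: 41

Max: 41 at [4:7]


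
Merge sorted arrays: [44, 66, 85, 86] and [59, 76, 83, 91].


Take 44 from A
Take 59 from B
Take 66 from A
Take 76 from B
Take 83 from B
Take 85 from A
Take 86 from A

Merged: [44, 59, 66, 76, 83, 85, 86, 91]


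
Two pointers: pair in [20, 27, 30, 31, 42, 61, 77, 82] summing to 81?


lo=0(20)+hi=7(82)=102
lo=0(20)+hi=6(77)=97
lo=0(20)+hi=5(61)=81

Yes: 20+61=81


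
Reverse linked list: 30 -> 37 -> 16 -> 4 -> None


Step 1: curr=30, set curr.next=prev(None) | reversed so far: 30
Step 2: curr=37, set curr.next=prev(30) | reversed so far: 37 -> 30
Step 3: curr=16, set curr.next=prev(37) | reversed so far: 16 -> 37 -> 30
Step 4: curr=4, set curr.next=prev(16) | reversed so far: 4 -> 16 -> 37 -> 30

4 -> 16 -> 37 -> 30 -> None


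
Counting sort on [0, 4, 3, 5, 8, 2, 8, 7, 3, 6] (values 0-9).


Input: [0, 4, 3, 5, 8, 2, 8, 7, 3, 6]
Counts: [1, 0, 1, 2, 1, 1, 1, 1, 2, 0]

Sorted: [0, 2, 3, 3, 4, 5, 6, 7, 8, 8]


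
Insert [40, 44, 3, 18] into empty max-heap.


Insert 40: [40]
Insert 44: [44, 40]
Insert 3: [44, 40, 3]
Insert 18: [44, 40, 3, 18]

Final heap: [44, 40, 3, 18]


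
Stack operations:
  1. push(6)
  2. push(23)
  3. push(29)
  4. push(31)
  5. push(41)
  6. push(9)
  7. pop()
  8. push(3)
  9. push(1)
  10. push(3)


push(6) -> [6]
push(23) -> [6, 23]
push(29) -> [6, 23, 29]
push(31) -> [6, 23, 29, 31]
push(41) -> [6, 23, 29, 31, 41]
push(9) -> [6, 23, 29, 31, 41, 9]
pop()->9, [6, 23, 29, 31, 41]
push(3) -> [6, 23, 29, 31, 41, 3]
push(1) -> [6, 23, 29, 31, 41, 3, 1]
push(3) -> [6, 23, 29, 31, 41, 3, 1, 3]

Final stack: [6, 23, 29, 31, 41, 3, 1, 3]
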